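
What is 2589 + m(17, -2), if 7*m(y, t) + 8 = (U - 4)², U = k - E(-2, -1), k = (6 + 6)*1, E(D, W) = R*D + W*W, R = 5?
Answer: 18404/7 ≈ 2629.1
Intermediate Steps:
E(D, W) = W² + 5*D (E(D, W) = 5*D + W*W = 5*D + W² = W² + 5*D)
k = 12 (k = 12*1 = 12)
U = 21 (U = 12 - ((-1)² + 5*(-2)) = 12 - (1 - 10) = 12 - 1*(-9) = 12 + 9 = 21)
m(y, t) = 281/7 (m(y, t) = -8/7 + (21 - 4)²/7 = -8/7 + (⅐)*17² = -8/7 + (⅐)*289 = -8/7 + 289/7 = 281/7)
2589 + m(17, -2) = 2589 + 281/7 = 18404/7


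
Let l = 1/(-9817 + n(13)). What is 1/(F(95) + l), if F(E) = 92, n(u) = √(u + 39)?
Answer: 8866346387/815702964441 + 2*√13/815702964441 ≈ 0.010870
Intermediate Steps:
n(u) = √(39 + u)
l = 1/(-9817 + 2*√13) (l = 1/(-9817 + √(39 + 13)) = 1/(-9817 + √52) = 1/(-9817 + 2*√13) ≈ -0.00010194)
1/(F(95) + l) = 1/(92 + (-9817/96373437 - 2*√13/96373437)) = 1/(8866346387/96373437 - 2*√13/96373437)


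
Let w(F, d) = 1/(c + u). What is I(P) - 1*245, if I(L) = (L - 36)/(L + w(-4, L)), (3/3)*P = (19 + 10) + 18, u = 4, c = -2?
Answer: -23253/95 ≈ -244.77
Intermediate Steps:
P = 47 (P = (19 + 10) + 18 = 29 + 18 = 47)
w(F, d) = 1/2 (w(F, d) = 1/(-2 + 4) = 1/2)
I(L) = (-36 + L)/(1/2 + L) (I(L) = (L - 36)/(L + 1/2) = (-36 + L)/(1/2 + L))
I(P) - 1*245 = 2*(-36 + 47)/(1 + 2*47) - 1*245 = 2*11/(1 + 94) - 245 = 2*11/95 - 245 = 2*(1/95)*11 - 245 = 22/95 - 245 = -23253/95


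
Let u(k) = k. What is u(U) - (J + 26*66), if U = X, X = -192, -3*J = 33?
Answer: -1897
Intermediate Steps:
J = -11 (J = -⅓*33 = -11)
U = -192
u(U) - (J + 26*66) = -192 - (-11 + 26*66) = -192 - (-11 + 1716) = -192 - 1*1705 = -192 - 1705 = -1897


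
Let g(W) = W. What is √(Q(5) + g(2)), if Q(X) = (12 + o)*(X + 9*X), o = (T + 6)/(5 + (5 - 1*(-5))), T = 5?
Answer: 2*√1437/3 ≈ 25.272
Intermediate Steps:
o = 11/15 (o = (5 + 6)/(5 + (5 - 1*(-5))) = 11/(5 + (5 + 5)) = 11/(5 + 10) = 11/15 ≈ 0.73333)
Q(X) = 382*X/3 (Q(X) = (12 + 11/15)*(X + 9*X) = 191*(10*X)/15 = 382*X/3)
√(Q(5) + g(2)) = √((382/3)*5 + 2) = √(1910/3 + 2) = √(1916/3) = 2*√1437/3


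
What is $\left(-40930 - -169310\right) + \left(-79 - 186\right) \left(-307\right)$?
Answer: $209735$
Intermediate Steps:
$\left(-40930 - -169310\right) + \left(-79 - 186\right) \left(-307\right) = \left(-40930 + 169310\right) - -81355 = 128380 + 81355 = 209735$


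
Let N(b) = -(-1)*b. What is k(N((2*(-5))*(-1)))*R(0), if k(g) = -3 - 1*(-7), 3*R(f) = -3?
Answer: -4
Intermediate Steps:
R(f) = -1 (R(f) = (⅓)*(-3) = -1)
N(b) = b
k(g) = 4 (k(g) = -3 + 7 = 4)
k(N((2*(-5))*(-1)))*R(0) = 4*(-1) = -4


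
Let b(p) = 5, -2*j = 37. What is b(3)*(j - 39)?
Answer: -575/2 ≈ -287.50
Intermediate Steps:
j = -37/2 (j = -½*37 = -37/2 ≈ -18.500)
b(3)*(j - 39) = 5*(-37/2 - 39) = 5*(-115/2) = -575/2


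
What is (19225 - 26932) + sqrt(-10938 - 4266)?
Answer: -7707 + 2*I*sqrt(3801) ≈ -7707.0 + 123.3*I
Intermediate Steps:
(19225 - 26932) + sqrt(-10938 - 4266) = -7707 + sqrt(-15204) = -7707 + 2*I*sqrt(3801)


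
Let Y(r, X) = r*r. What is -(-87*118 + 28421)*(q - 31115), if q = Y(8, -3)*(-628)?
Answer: 1294578585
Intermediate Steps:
Y(r, X) = r²
q = -40192 (q = 8²*(-628) = 64*(-628) = -40192)
-(-87*118 + 28421)*(q - 31115) = -(-87*118 + 28421)*(-40192 - 31115) = -(-10266 + 28421)*(-71307) = -18155*(-71307) = -1*(-1294578585) = 1294578585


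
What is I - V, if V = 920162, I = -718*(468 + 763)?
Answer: -1804020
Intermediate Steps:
I = -883858 (I = -718*1231 = -883858)
I - V = -883858 - 1*920162 = -883858 - 920162 = -1804020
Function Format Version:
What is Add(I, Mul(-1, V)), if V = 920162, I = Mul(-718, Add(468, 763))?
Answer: -1804020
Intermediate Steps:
I = -883858 (I = Mul(-718, 1231) = -883858)
Add(I, Mul(-1, V)) = Add(-883858, Mul(-1, 920162)) = Add(-883858, -920162) = -1804020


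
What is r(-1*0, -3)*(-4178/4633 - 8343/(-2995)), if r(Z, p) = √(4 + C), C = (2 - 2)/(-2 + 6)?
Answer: 52280018/13875835 ≈ 3.7677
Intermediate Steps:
C = 0 (C = 0/4 = 0*(¼) = 0)
r(Z, p) = 2 (r(Z, p) = √(4 + 0) = √4 = 2)
r(-1*0, -3)*(-4178/4633 - 8343/(-2995)) = 2*(-4178/4633 - 8343/(-2995)) = 2*(-4178*1/4633 - 8343*(-1/2995)) = 2*(-4178/4633 + 8343/2995) = 2*(26140009/13875835) = 52280018/13875835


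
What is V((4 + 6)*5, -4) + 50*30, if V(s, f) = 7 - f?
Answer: 1511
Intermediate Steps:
V((4 + 6)*5, -4) + 50*30 = (7 - 1*(-4)) + 50*30 = (7 + 4) + 1500 = 11 + 1500 = 1511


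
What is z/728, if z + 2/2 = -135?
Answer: -17/91 ≈ -0.18681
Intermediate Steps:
z = -136 (z = -1 - 135 = -136)
z/728 = -136/728 = -136*1/728 = -17/91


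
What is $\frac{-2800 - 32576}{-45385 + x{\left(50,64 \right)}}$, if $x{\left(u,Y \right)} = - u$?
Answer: $\frac{11792}{15145} \approx 0.77861$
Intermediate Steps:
$\frac{-2800 - 32576}{-45385 + x{\left(50,64 \right)}} = \frac{-2800 - 32576}{-45385 - 50} = - \frac{35376}{-45385 - 50} = - \frac{35376}{-45435} = \left(-35376\right) \left(- \frac{1}{45435}\right) = \frac{11792}{15145}$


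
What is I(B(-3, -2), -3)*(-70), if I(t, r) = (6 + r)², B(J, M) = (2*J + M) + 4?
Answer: -630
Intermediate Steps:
B(J, M) = 4 + M + 2*J (B(J, M) = (M + 2*J) + 4 = 4 + M + 2*J)
I(B(-3, -2), -3)*(-70) = (6 - 3)²*(-70) = 3²*(-70) = 9*(-70) = -630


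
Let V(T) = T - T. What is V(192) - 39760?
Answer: -39760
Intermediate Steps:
V(T) = 0
V(192) - 39760 = 0 - 39760 = -39760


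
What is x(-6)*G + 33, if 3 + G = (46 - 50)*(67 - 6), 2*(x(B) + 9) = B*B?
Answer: -2190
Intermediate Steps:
x(B) = -9 + B²/2 (x(B) = -9 + (B*B)/2 = -9 + B²/2)
G = -247 (G = -3 + (46 - 50)*(67 - 6) = -3 - 4*61 = -3 - 244 = -247)
x(-6)*G + 33 = (-9 + (½)*(-6)²)*(-247) + 33 = (-9 + (½)*36)*(-247) + 33 = (-9 + 18)*(-247) + 33 = 9*(-247) + 33 = -2223 + 33 = -2190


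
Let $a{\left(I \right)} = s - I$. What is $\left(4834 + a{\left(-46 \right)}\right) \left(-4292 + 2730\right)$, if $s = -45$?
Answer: $-7552270$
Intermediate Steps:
$a{\left(I \right)} = -45 - I$
$\left(4834 + a{\left(-46 \right)}\right) \left(-4292 + 2730\right) = \left(4834 - -1\right) \left(-4292 + 2730\right) = \left(4834 + \left(-45 + 46\right)\right) \left(-1562\right) = \left(4834 + 1\right) \left(-1562\right) = 4835 \left(-1562\right) = -7552270$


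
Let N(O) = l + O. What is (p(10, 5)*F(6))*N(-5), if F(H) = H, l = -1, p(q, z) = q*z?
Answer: -1800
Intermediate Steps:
N(O) = -1 + O
(p(10, 5)*F(6))*N(-5) = ((10*5)*6)*(-1 - 5) = (50*6)*(-6) = 300*(-6) = -1800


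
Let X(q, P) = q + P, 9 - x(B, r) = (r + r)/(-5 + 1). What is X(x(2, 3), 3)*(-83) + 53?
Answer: -2135/2 ≈ -1067.5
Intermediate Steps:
x(B, r) = 9 + r/2 (x(B, r) = 9 - (r + r)/(-5 + 1) = 9 - 2*r/(-4) = 9 - 2*r*(-1)/4 = 9 - (-1)*r/2 = 9 + r/2)
X(q, P) = P + q
X(x(2, 3), 3)*(-83) + 53 = (3 + (9 + (½)*3))*(-83) + 53 = (3 + (9 + 3/2))*(-83) + 53 = (3 + 21/2)*(-83) + 53 = (27/2)*(-83) + 53 = -2241/2 + 53 = -2135/2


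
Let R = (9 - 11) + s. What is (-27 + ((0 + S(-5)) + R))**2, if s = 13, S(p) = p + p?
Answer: 676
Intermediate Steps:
S(p) = 2*p
R = 11 (R = (9 - 11) + 13 = -2 + 13 = 11)
(-27 + ((0 + S(-5)) + R))**2 = (-27 + ((0 + 2*(-5)) + 11))**2 = (-27 + ((0 - 10) + 11))**2 = (-27 + (-10 + 11))**2 = (-27 + 1)**2 = (-26)**2 = 676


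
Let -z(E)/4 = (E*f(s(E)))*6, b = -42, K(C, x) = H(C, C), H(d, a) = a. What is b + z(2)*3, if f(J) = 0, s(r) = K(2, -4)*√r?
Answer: -42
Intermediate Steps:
K(C, x) = C
s(r) = 2*√r
z(E) = 0 (z(E) = -4*E*0*6 = -0*6 = -4*0 = 0)
b + z(2)*3 = -42 + 0*3 = -42 + 0 = -42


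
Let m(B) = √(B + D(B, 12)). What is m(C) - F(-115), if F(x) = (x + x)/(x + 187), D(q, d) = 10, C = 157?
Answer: 115/36 + √167 ≈ 16.117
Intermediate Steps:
m(B) = √(10 + B) (m(B) = √(B + 10) = √(10 + B))
F(x) = 2*x/(187 + x) (F(x) = (2*x)/(187 + x) = 2*x/(187 + x))
m(C) - F(-115) = √(10 + 157) - 2*(-115)/(187 - 115) = √167 - 2*(-115)/72 = √167 - 1*(-115/36) = √167 + 115/36 = 115/36 + √167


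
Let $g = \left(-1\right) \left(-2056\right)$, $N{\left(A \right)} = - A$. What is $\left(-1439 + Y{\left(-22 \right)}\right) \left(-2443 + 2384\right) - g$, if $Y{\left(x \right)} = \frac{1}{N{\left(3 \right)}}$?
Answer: $\frac{248594}{3} \approx 82865.0$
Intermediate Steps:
$g = 2056$
$Y{\left(x \right)} = - \frac{1}{3}$ ($Y{\left(x \right)} = \frac{1}{\left(-1\right) 3} = \frac{1}{-3} = - \frac{1}{3}$)
$\left(-1439 + Y{\left(-22 \right)}\right) \left(-2443 + 2384\right) - g = \left(-1439 - \frac{1}{3}\right) \left(-2443 + 2384\right) - 2056 = \left(- \frac{4318}{3}\right) \left(-59\right) - 2056 = \frac{254762}{3} - 2056 = \frac{248594}{3}$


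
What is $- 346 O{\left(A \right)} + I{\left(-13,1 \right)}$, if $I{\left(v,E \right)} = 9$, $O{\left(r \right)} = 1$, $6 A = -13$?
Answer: $-337$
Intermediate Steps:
$A = - \frac{13}{6}$ ($A = \frac{1}{6} \left(-13\right) = - \frac{13}{6} \approx -2.1667$)
$- 346 O{\left(A \right)} + I{\left(-13,1 \right)} = \left(-346\right) 1 + 9 = -346 + 9 = -337$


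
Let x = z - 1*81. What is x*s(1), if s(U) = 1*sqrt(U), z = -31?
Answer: -112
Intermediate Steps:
x = -112 (x = -31 - 1*81 = -31 - 81 = -112)
s(U) = sqrt(U)
x*s(1) = -112*sqrt(1) = -112*1 = -112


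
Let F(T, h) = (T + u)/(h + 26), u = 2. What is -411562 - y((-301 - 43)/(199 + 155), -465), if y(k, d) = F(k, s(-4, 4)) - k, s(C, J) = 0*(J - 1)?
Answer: -72846653/177 ≈ -4.1156e+5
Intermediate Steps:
s(C, J) = 0 (s(C, J) = 0*(-1 + J) = 0)
F(T, h) = (2 + T)/(26 + h) (F(T, h) = (T + 2)/(h + 26) = (2 + T)/(26 + h))
y(k, d) = 1/13 - 25*k/26 (y(k, d) = (2 + k)/(26 + 0) - k = (2 + k)/26 - k = (1/13 + k/26) - k = 1/13 - 25*k/26)
-411562 - y((-301 - 43)/(199 + 155), -465) = -411562 - (1/13 - 25*(-301 - 43)/(26*(199 + 155))) = -411562 - (1/13 - (-4300)/(13*354)) = -411562 - (1/13 - 25/26*(-172/177)) = -411562 - (1/13 + 2150/2301) = -411562 - 1*179/177 = -411562 - 179/177 = -72846653/177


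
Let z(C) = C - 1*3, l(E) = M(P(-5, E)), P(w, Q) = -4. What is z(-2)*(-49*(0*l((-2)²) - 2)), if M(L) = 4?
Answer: -490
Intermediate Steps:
l(E) = 4
z(C) = -3 + C (z(C) = C - 3 = -3 + C)
z(-2)*(-49*(0*l((-2)²) - 2)) = (-3 - 2)*(-49*(0*4 - 2)) = -(-245)*(0 - 2) = -(-245)*(-2) = -5*98 = -490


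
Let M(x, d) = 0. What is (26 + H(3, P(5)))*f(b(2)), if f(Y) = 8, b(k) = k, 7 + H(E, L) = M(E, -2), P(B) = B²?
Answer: 152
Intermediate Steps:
H(E, L) = -7 (H(E, L) = -7 + 0 = -7)
(26 + H(3, P(5)))*f(b(2)) = (26 - 7)*8 = 19*8 = 152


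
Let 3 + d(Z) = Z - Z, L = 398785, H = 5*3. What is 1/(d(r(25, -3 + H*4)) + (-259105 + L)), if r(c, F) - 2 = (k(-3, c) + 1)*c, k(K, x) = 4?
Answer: 1/139677 ≈ 7.1594e-6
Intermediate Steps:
H = 15
r(c, F) = 2 + 5*c (r(c, F) = 2 + (4 + 1)*c = 2 + 5*c)
d(Z) = -3 (d(Z) = -3 + (Z - Z) = -3 + 0 = -3)
1/(d(r(25, -3 + H*4)) + (-259105 + L)) = 1/(-3 + (-259105 + 398785)) = 1/(-3 + 139680) = 1/139677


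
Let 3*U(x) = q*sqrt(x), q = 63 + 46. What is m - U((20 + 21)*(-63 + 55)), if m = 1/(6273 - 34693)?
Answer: -1/28420 - 218*I*sqrt(82)/3 ≈ -3.5186e-5 - 658.02*I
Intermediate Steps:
q = 109
U(x) = 109*sqrt(x)/3 (U(x) = (109*sqrt(x))/3 = 109*sqrt(x)/3)
m = -1/28420 (m = 1/(-28420) = -1/28420 ≈ -3.5186e-5)
m - U((20 + 21)*(-63 + 55)) = -1/28420 - 109*sqrt((20 + 21)*(-63 + 55))/3 = -1/28420 - 109*sqrt(41*(-8))/3 = -1/28420 - 109*sqrt(-328)/3 = -1/28420 - 109*2*I*sqrt(82)/3 = -1/28420 - 218*I*sqrt(82)/3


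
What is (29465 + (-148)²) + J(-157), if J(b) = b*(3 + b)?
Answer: 75547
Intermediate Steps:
(29465 + (-148)²) + J(-157) = (29465 + (-148)²) - 157*(3 - 157) = (29465 + 21904) - 157*(-154) = 51369 + 24178 = 75547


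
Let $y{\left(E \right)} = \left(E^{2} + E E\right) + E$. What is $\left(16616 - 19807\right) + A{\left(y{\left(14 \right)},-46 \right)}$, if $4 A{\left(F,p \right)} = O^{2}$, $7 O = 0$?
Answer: $-3191$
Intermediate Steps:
$O = 0$ ($O = \frac{1}{7} \cdot 0 = 0$)
$y{\left(E \right)} = E + 2 E^{2}$ ($y{\left(E \right)} = \left(E^{2} + E^{2}\right) + E = 2 E^{2} + E = E + 2 E^{2}$)
$A{\left(F,p \right)} = 0$ ($A{\left(F,p \right)} = \frac{0^{2}}{4} = \frac{1}{4} \cdot 0 = 0$)
$\left(16616 - 19807\right) + A{\left(y{\left(14 \right)},-46 \right)} = \left(16616 - 19807\right) + 0 = -3191 + 0 = -3191$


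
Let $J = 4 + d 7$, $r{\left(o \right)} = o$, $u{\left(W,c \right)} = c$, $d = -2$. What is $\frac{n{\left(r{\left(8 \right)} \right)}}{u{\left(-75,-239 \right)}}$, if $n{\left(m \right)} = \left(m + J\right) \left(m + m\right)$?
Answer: $\frac{32}{239} \approx 0.13389$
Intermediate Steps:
$J = -10$ ($J = 4 - 14 = -10$)
$n{\left(m \right)} = 2 m \left(-10 + m\right)$ ($n{\left(m \right)} = \left(m - 10\right) \left(m + m\right) = \left(-10 + m\right) 2 m = 2 m \left(-10 + m\right)$)
$\frac{n{\left(r{\left(8 \right)} \right)}}{u{\left(-75,-239 \right)}} = \frac{2 \cdot 8 \left(-10 + 8\right)}{-239} = 2 \cdot 8 \left(-2\right) \left(- \frac{1}{239}\right) = \left(-32\right) \left(- \frac{1}{239}\right) = \frac{32}{239}$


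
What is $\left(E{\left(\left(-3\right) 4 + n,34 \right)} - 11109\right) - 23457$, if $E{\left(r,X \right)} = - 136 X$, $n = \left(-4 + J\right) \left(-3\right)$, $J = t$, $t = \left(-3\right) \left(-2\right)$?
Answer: $-39190$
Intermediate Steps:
$t = 6$
$J = 6$
$n = -6$ ($n = \left(-4 + 6\right) \left(-3\right) = 2 \left(-3\right) = -6$)
$\left(E{\left(\left(-3\right) 4 + n,34 \right)} - 11109\right) - 23457 = \left(\left(-136\right) 34 - 11109\right) - 23457 = \left(-4624 - 11109\right) - 23457 = -15733 - 23457 = -39190$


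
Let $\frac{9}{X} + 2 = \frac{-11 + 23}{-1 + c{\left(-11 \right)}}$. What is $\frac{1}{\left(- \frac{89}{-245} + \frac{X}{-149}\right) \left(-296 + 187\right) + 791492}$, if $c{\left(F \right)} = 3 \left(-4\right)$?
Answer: $\frac{1387190}{1097891735933} \approx 1.2635 \cdot 10^{-6}$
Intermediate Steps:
$c{\left(F \right)} = -12$
$X = - \frac{117}{38}$ ($X = \frac{9}{-2 + \frac{-11 + 23}{-1 - 12}} = \frac{9}{-2 + \frac{12}{-13}} = \frac{9}{-2 + 12 \left(- \frac{1}{13}\right)} = \frac{9}{-2 - \frac{12}{13}} = \frac{9}{- \frac{38}{13}} = 9 \left(- \frac{13}{38}\right) = - \frac{117}{38} \approx -3.0789$)
$\frac{1}{\left(- \frac{89}{-245} + \frac{X}{-149}\right) \left(-296 + 187\right) + 791492} = \frac{1}{\left(- \frac{89}{-245} - \frac{117}{38 \left(-149\right)}\right) \left(-296 + 187\right) + 791492} = \frac{1}{\left(\left(-89\right) \left(- \frac{1}{245}\right) - - \frac{117}{5662}\right) \left(-109\right) + 791492} = \frac{1}{\left(\frac{89}{245} + \frac{117}{5662}\right) \left(-109\right) + 791492} = \frac{1}{\frac{532583}{1387190} \left(-109\right) + 791492} = \frac{1}{- \frac{58051547}{1387190} + 791492} = \frac{1}{\frac{1097891735933}{1387190}} = \frac{1387190}{1097891735933}$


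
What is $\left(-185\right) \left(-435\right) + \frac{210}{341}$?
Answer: $\frac{27442185}{341} \approx 80476.0$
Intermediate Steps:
$\left(-185\right) \left(-435\right) + \frac{210}{341} = 80475 + 210 \cdot \frac{1}{341} = 80475 + \frac{210}{341} = \frac{27442185}{341}$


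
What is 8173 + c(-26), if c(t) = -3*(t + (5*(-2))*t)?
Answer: 7471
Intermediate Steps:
c(t) = 27*t (c(t) = -3*(t - 10*t) = -(-27)*t = 27*t)
8173 + c(-26) = 8173 + 27*(-26) = 8173 - 702 = 7471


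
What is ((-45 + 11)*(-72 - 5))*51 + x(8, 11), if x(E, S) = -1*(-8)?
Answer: 133526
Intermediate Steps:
x(E, S) = 8
((-45 + 11)*(-72 - 5))*51 + x(8, 11) = ((-45 + 11)*(-72 - 5))*51 + 8 = -34*(-77)*51 + 8 = 2618*51 + 8 = 133518 + 8 = 133526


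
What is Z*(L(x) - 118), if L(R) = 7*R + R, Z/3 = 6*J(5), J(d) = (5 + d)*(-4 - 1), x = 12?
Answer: 19800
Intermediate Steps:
J(d) = -25 - 5*d (J(d) = (5 + d)*(-5) = -25 - 5*d)
Z = -900 (Z = 3*(6*(-25 - 5*5)) = 3*(6*(-25 - 25)) = 3*(6*(-50)) = 3*(-300) = -900)
L(R) = 8*R
Z*(L(x) - 118) = -900*(8*12 - 118) = -900*(96 - 118) = -900*(-22) = 19800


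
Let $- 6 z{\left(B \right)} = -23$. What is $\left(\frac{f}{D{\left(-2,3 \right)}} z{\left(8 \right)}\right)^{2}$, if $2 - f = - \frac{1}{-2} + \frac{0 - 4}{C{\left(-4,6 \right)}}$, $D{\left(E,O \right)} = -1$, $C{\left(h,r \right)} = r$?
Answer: $\frac{89401}{1296} \approx 68.982$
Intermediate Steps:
$f = \frac{13}{6}$ ($f = 2 - \left(- \frac{1}{-2} + \frac{0 - 4}{6}\right) = 2 - \left(\left(-1\right) \left(- \frac{1}{2}\right) - \frac{2}{3}\right) = 2 - \left(\frac{1}{2} - \frac{2}{3}\right) = 2 - - \frac{1}{6} = 2 + \frac{1}{6} = \frac{13}{6} \approx 2.1667$)
$z{\left(B \right)} = \frac{23}{6}$ ($z{\left(B \right)} = \left(- \frac{1}{6}\right) \left(-23\right) = \frac{23}{6}$)
$\left(\frac{f}{D{\left(-2,3 \right)}} z{\left(8 \right)}\right)^{2} = \left(\frac{13}{6 \left(-1\right)} \frac{23}{6}\right)^{2} = \left(\frac{13}{6} \left(-1\right) \frac{23}{6}\right)^{2} = \left(\left(- \frac{13}{6}\right) \frac{23}{6}\right)^{2} = \left(- \frac{299}{36}\right)^{2} = \frac{89401}{1296}$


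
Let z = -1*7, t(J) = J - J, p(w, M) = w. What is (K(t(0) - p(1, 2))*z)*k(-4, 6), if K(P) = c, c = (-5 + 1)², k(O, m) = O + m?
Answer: -224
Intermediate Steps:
c = 16 (c = (-4)² = 16)
t(J) = 0
K(P) = 16
z = -7
(K(t(0) - p(1, 2))*z)*k(-4, 6) = (16*(-7))*(-4 + 6) = -112*2 = -224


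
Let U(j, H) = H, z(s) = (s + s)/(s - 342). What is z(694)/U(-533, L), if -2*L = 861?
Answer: -347/37884 ≈ -0.0091595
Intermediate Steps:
z(s) = 2*s/(-342 + s) (z(s) = (2*s)/(-342 + s) = 2*s/(-342 + s))
L = -861/2 (L = -1/2*861 = -861/2 ≈ -430.50)
z(694)/U(-533, L) = (2*694/(-342 + 694))/(-861/2) = (2*694/352)*(-2/861) = (2*694*(1/352))*(-2/861) = (347/88)*(-2/861) = -347/37884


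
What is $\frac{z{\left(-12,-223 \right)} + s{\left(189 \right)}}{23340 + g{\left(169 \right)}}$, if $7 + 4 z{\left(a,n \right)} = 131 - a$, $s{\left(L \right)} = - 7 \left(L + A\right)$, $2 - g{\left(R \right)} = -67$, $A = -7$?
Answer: $- \frac{1240}{23409} \approx -0.052971$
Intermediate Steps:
$g{\left(R \right)} = 69$ ($g{\left(R \right)} = 2 - -67 = 2 + 67 = 69$)
$s{\left(L \right)} = 49 - 7 L$ ($s{\left(L \right)} = - 7 \left(L - 7\right) = - 7 \left(-7 + L\right) = 49 - 7 L$)
$z{\left(a,n \right)} = 31 - \frac{a}{4}$ ($z{\left(a,n \right)} = - \frac{7}{4} + \frac{131 - a}{4} = - \frac{7}{4} - \left(- \frac{131}{4} + \frac{a}{4}\right) = 31 - \frac{a}{4}$)
$\frac{z{\left(-12,-223 \right)} + s{\left(189 \right)}}{23340 + g{\left(169 \right)}} = \frac{\left(31 - -3\right) + \left(49 - 1323\right)}{23340 + 69} = \frac{\left(31 + 3\right) + \left(49 - 1323\right)}{23409} = \left(34 - 1274\right) \frac{1}{23409} = \left(-1240\right) \frac{1}{23409} = - \frac{1240}{23409}$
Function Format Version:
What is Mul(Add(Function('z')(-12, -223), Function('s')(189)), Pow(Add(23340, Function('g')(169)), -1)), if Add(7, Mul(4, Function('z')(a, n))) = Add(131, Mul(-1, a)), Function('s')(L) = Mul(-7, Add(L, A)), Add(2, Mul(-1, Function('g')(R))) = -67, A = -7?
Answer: Rational(-1240, 23409) ≈ -0.052971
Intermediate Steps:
Function('g')(R) = 69 (Function('g')(R) = Add(2, Mul(-1, -67)) = Add(2, 67) = 69)
Function('s')(L) = Add(49, Mul(-7, L)) (Function('s')(L) = Mul(-7, Add(L, -7)) = Mul(-7, Add(-7, L)) = Add(49, Mul(-7, L)))
Function('z')(a, n) = Add(31, Mul(Rational(-1, 4), a)) (Function('z')(a, n) = Add(Rational(-7, 4), Mul(Rational(1, 4), Add(131, Mul(-1, a)))) = Add(Rational(-7, 4), Add(Rational(131, 4), Mul(Rational(-1, 4), a))) = Add(31, Mul(Rational(-1, 4), a)))
Mul(Add(Function('z')(-12, -223), Function('s')(189)), Pow(Add(23340, Function('g')(169)), -1)) = Mul(Add(Add(31, Mul(Rational(-1, 4), -12)), Add(49, Mul(-7, 189))), Pow(Add(23340, 69), -1)) = Mul(Add(Add(31, 3), Add(49, -1323)), Pow(23409, -1)) = Mul(Add(34, -1274), Rational(1, 23409)) = Mul(-1240, Rational(1, 23409)) = Rational(-1240, 23409)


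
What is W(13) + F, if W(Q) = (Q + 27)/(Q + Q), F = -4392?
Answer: -57076/13 ≈ -4390.5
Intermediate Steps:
W(Q) = (27 + Q)/(2*Q) (W(Q) = (27 + Q)/((2*Q)) = (27 + Q)*(1/(2*Q)) = (27 + Q)/(2*Q))
W(13) + F = (½)*(27 + 13)/13 - 4392 = (½)*(1/13)*40 - 4392 = 20/13 - 4392 = -57076/13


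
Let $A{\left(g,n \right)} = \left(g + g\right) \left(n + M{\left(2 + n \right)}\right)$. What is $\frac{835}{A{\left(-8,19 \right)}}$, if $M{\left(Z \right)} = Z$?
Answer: $- \frac{167}{128} \approx -1.3047$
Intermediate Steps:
$A{\left(g,n \right)} = 2 g \left(2 + 2 n\right)$ ($A{\left(g,n \right)} = \left(g + g\right) \left(n + \left(2 + n\right)\right) = 2 g \left(2 + 2 n\right)$)
$\frac{835}{A{\left(-8,19 \right)}} = \frac{835}{4 \left(-8\right) \left(1 + 19\right)} = \frac{835}{4 \left(-8\right) 20} = \frac{835}{-640} = 835 \left(- \frac{1}{640}\right) = - \frac{167}{128}$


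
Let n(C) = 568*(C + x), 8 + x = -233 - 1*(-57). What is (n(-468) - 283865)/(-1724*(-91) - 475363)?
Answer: 654201/318479 ≈ 2.0541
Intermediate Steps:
x = -184 (x = -8 + (-233 - 1*(-57)) = -8 + (-233 + 57) = -8 - 176 = -184)
n(C) = -104512 + 568*C (n(C) = 568*(C - 184) = 568*(-184 + C) = -104512 + 568*C)
(n(-468) - 283865)/(-1724*(-91) - 475363) = ((-104512 + 568*(-468)) - 283865)/(-1724*(-91) - 475363) = ((-104512 - 265824) - 283865)/(156884 - 475363) = (-370336 - 283865)/(-318479) = -654201*(-1/318479) = 654201/318479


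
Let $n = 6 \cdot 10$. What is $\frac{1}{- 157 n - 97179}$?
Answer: $- \frac{1}{106599} \approx -9.381 \cdot 10^{-6}$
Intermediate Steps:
$n = 60$
$\frac{1}{- 157 n - 97179} = \frac{1}{\left(-157\right) 60 - 97179} = \frac{1}{-9420 - 97179} = \frac{1}{-106599} = - \frac{1}{106599}$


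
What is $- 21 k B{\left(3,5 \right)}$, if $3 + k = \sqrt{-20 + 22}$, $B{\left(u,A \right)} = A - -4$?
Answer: $567 - 189 \sqrt{2} \approx 299.71$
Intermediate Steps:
$B{\left(u,A \right)} = 4 + A$ ($B{\left(u,A \right)} = A + 4 = 4 + A$)
$k = -3 + \sqrt{2}$ ($k = -3 + \sqrt{-20 + 22} = -3 + \sqrt{2} \approx -1.5858$)
$- 21 k B{\left(3,5 \right)} = - 21 \left(-3 + \sqrt{2}\right) \left(4 + 5\right) = \left(63 - 21 \sqrt{2}\right) 9 = 567 - 189 \sqrt{2}$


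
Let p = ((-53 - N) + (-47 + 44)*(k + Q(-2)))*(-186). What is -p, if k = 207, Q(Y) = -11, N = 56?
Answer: -129642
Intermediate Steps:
p = 129642 (p = ((-53 - 1*56) + (-47 + 44)*(207 - 11))*(-186) = ((-53 - 56) - 3*196)*(-186) = (-109 - 588)*(-186) = -697*(-186) = 129642)
-p = -1*129642 = -129642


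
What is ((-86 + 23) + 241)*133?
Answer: 23674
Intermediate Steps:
((-86 + 23) + 241)*133 = (-63 + 241)*133 = 178*133 = 23674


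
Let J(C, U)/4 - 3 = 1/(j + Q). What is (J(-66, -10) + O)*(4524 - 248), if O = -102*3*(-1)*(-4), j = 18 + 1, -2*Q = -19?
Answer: -295368976/57 ≈ -5.1819e+6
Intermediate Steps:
Q = 19/2 (Q = -½*(-19) = 19/2 ≈ 9.5000)
j = 19
J(C, U) = 692/57 (J(C, U) = 12 + 4/(19 + 19/2) = 12 + 4/(57/2) = 12 + 4*(2/57) = 12 + 8/57 = 692/57)
O = -1224 (O = -(-306)*(-4) = -102*12 = -1224)
(J(-66, -10) + O)*(4524 - 248) = (692/57 - 1224)*(4524 - 248) = -69076/57*4276 = -295368976/57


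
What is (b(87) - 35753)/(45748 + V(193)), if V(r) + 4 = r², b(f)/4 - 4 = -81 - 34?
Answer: -36197/82993 ≈ -0.43615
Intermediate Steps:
b(f) = -444 (b(f) = 16 + 4*(-81 - 34) = 16 + 4*(-115) = 16 - 460 = -444)
V(r) = -4 + r²
(b(87) - 35753)/(45748 + V(193)) = (-444 - 35753)/(45748 + (-4 + 193²)) = -36197/(45748 + (-4 + 37249)) = -36197/(45748 + 37245) = -36197/82993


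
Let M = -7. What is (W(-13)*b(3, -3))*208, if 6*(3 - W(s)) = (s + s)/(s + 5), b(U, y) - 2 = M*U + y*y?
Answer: -15340/3 ≈ -5113.3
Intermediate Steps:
b(U, y) = 2 + y² - 7*U (b(U, y) = 2 + (-7*U + y*y) = 2 + (-7*U + y²) = 2 + (y² - 7*U) = 2 + y² - 7*U)
W(s) = 3 - s/(3*(5 + s)) (W(s) = 3 - (s + s)/(6*(s + 5)) = 3 - 2*s/(6*(5 + s)) = 3 - s/(3*(5 + s)))
(W(-13)*b(3, -3))*208 = (((45 + 8*(-13))/(3*(5 - 13)))*(2 + (-3)² - 7*3))*208 = (((⅓)*(45 - 104)/(-8))*(2 + 9 - 21))*208 = (((⅓)*(-⅛)*(-59))*(-10))*208 = ((59/24)*(-10))*208 = -295/12*208 = -15340/3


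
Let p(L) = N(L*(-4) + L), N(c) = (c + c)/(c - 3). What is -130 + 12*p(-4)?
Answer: -98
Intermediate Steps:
N(c) = 2*c/(-3 + c) (N(c) = (2*c)/(-3 + c) = 2*c/(-3 + c))
p(L) = -6*L/(-3 - 3*L) (p(L) = 2*(L*(-4) + L)/(-3 + (L*(-4) + L)) = 2*(-4*L + L)/(-3 + (-4*L + L)) = 2*(-3*L)/(-3 - 3*L) = -6*L/(-3 - 3*L))
-130 + 12*p(-4) = -130 + 12*(2*(-4)/(1 - 4)) = -130 + 12*(2*(-4)/(-3)) = -130 + 12*(2*(-4)*(-⅓)) = -130 + 12*(8/3) = -130 + 32 = -98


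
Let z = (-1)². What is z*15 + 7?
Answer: 22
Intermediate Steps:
z = 1
z*15 + 7 = 1*15 + 7 = 15 + 7 = 22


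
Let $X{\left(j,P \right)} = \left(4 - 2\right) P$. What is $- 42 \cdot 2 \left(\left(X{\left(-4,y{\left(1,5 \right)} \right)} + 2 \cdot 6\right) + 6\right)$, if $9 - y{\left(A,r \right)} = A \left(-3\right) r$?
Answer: $-5544$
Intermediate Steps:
$y{\left(A,r \right)} = 9 + 3 A r$ ($y{\left(A,r \right)} = 9 - A \left(-3\right) r = 9 - - 3 A r = 9 + 3 A r$)
$X{\left(j,P \right)} = 2 P$ ($X{\left(j,P \right)} = \left(4 - 2\right) P = 2 P$)
$- 42 \cdot 2 \left(\left(X{\left(-4,y{\left(1,5 \right)} \right)} + 2 \cdot 6\right) + 6\right) = - 42 \cdot 2 \left(\left(2 \left(9 + 3 \cdot 1 \cdot 5\right) + 2 \cdot 6\right) + 6\right) = - 42 \cdot 2 \left(\left(2 \left(9 + 15\right) + 12\right) + 6\right) = - 42 \cdot 2 \left(\left(2 \cdot 24 + 12\right) + 6\right) = - 42 \cdot 2 \left(\left(48 + 12\right) + 6\right) = - 42 \cdot 2 \left(60 + 6\right) = - 42 \cdot 2 \cdot 66 = \left(-42\right) 132 = -5544$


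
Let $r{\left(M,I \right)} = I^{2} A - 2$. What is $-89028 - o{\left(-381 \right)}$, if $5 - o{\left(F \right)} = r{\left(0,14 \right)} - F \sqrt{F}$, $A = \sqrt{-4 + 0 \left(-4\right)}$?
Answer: $-89035 + 392 i + 381 i \sqrt{381} \approx -89035.0 + 7828.8 i$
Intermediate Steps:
$A = 2 i$ ($A = \sqrt{-4 + 0} = \sqrt{-4} = 2 i \approx 2.0 i$)
$r{\left(M,I \right)} = -2 + 2 i I^{2}$ ($r{\left(M,I \right)} = I^{2} \cdot 2 i - 2 = 2 i I^{2} - 2 = -2 + 2 i I^{2}$)
$o{\left(F \right)} = 7 + F^{\frac{3}{2}} - 392 i$ ($o{\left(F \right)} = 5 - \left(\left(-2 + 2 i 14^{2}\right) - F \sqrt{F}\right) = 5 - \left(\left(-2 + 2 i 196\right) - F^{\frac{3}{2}}\right) = 5 - \left(\left(-2 + 392 i\right) - F^{\frac{3}{2}}\right) = 5 - \left(-2 - F^{\frac{3}{2}} + 392 i\right) = 5 + \left(2 + F^{\frac{3}{2}} - 392 i\right) = 7 + F^{\frac{3}{2}} - 392 i$)
$-89028 - o{\left(-381 \right)} = -89028 - \left(7 + \left(-381\right)^{\frac{3}{2}} - 392 i\right) = -89028 - \left(7 - 381 i \sqrt{381} - 392 i\right) = -89028 - \left(7 - 392 i - 381 i \sqrt{381}\right) = -89028 + \left(-7 + 392 i + 381 i \sqrt{381}\right) = -89035 + 392 i + 381 i \sqrt{381}$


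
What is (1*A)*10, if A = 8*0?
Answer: 0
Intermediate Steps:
A = 0
(1*A)*10 = (1*0)*10 = 0*10 = 0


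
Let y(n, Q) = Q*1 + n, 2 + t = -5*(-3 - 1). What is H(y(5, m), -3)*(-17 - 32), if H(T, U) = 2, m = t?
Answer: -98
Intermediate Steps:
t = 18 (t = -2 - 5*(-3 - 1) = -2 - 5*(-4) = -2 + 20 = 18)
m = 18
y(n, Q) = Q + n
H(y(5, m), -3)*(-17 - 32) = 2*(-17 - 32) = 2*(-49) = -98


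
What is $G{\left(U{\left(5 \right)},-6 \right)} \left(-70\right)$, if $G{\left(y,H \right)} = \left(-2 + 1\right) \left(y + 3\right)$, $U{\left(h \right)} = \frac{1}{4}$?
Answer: $\frac{455}{2} \approx 227.5$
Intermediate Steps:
$U{\left(h \right)} = \frac{1}{4}$
$G{\left(y,H \right)} = -3 - y$ ($G{\left(y,H \right)} = - (3 + y) = -3 - y$)
$G{\left(U{\left(5 \right)},-6 \right)} \left(-70\right) = \left(-3 - \frac{1}{4}\right) \left(-70\right) = \left(- \frac{13}{4}\right) \left(-70\right) = \frac{455}{2}$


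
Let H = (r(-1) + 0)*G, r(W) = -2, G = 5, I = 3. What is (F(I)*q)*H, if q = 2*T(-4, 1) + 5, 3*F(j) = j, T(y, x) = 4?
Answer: -130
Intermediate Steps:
F(j) = j/3
H = -10 (H = (-2 + 0)*5 = -2*5 = -10)
q = 13 (q = 2*4 + 5 = 8 + 5 = 13)
(F(I)*q)*H = (((⅓)*3)*13)*(-10) = (1*13)*(-10) = 13*(-10) = -130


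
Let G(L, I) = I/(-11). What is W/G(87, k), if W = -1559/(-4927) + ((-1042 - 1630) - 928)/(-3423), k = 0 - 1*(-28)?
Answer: -84603409/157407796 ≈ -0.53748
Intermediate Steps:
k = 28 (k = 0 + 28 = 28)
G(L, I) = -I/11 (G(L, I) = I*(-1/11) = -I/11)
W = 7691219/5621707 (W = -1559*(-1/4927) + (-2672 - 928)*(-1/3423) = 1559/4927 - 3600*(-1/3423) = 1559/4927 + 1200/1141 = 7691219/5621707 ≈ 1.3681)
W/G(87, k) = 7691219/(5621707*((-1/11*28))) = 7691219/(5621707*(-28/11)) = (7691219/5621707)*(-11/28) = -84603409/157407796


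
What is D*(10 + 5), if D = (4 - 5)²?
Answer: 15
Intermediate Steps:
D = 1 (D = (-1)² = 1)
D*(10 + 5) = 1*(10 + 5) = 1*15 = 15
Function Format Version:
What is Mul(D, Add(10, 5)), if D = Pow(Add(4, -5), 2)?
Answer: 15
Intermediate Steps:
D = 1 (D = Pow(-1, 2) = 1)
Mul(D, Add(10, 5)) = Mul(1, Add(10, 5)) = Mul(1, 15) = 15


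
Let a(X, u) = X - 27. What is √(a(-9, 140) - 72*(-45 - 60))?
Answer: 6*√209 ≈ 86.741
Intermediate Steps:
a(X, u) = -27 + X
√(a(-9, 140) - 72*(-45 - 60)) = √((-27 - 9) - 72*(-45 - 60)) = √(-36 - 72*(-105)) = √(-36 + 7560) = √7524 = 6*√209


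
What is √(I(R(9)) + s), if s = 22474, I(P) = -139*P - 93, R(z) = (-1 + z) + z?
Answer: √20018 ≈ 141.48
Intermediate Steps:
R(z) = -1 + 2*z
I(P) = -93 - 139*P
√(I(R(9)) + s) = √((-93 - 139*(-1 + 2*9)) + 22474) = √((-93 - 139*(-1 + 18)) + 22474) = √((-93 - 139*17) + 22474) = √((-93 - 2363) + 22474) = √(-2456 + 22474) = √20018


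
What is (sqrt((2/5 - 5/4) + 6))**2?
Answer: 103/20 ≈ 5.1500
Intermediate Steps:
(sqrt((2/5 - 5/4) + 6))**2 = (sqrt(-17/20 + 6))**2 = (sqrt(103/20))**2 = (sqrt(515)/10)**2 = 103/20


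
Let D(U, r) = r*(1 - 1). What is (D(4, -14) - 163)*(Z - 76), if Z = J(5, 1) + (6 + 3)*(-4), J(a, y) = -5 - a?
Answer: 19886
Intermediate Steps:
Z = -46 (Z = (-5 - 1*5) + (6 + 3)*(-4) = (-5 - 5) + 9*(-4) = -10 - 36 = -46)
D(U, r) = 0 (D(U, r) = r*0 = 0)
(D(4, -14) - 163)*(Z - 76) = (0 - 163)*(-46 - 76) = -163*(-122) = 19886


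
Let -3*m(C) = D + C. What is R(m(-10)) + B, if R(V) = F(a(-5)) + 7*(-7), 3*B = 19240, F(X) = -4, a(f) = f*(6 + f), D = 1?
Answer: 19081/3 ≈ 6360.3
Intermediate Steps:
m(C) = -⅓ - C/3 (m(C) = -(1 + C)/3 = -⅓ - C/3)
B = 19240/3 (B = (⅓)*19240 = 19240/3 ≈ 6413.3)
R(V) = -53 (R(V) = -4 + 7*(-7) = -4 - 49 = -53)
R(m(-10)) + B = -53 + 19240/3 = 19081/3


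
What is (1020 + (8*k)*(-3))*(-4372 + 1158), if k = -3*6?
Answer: -4666728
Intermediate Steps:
k = -18 (k = -1*18 = -18)
(1020 + (8*k)*(-3))*(-4372 + 1158) = (1020 + (8*(-18))*(-3))*(-4372 + 1158) = (1020 - 144*(-3))*(-3214) = (1020 + 432)*(-3214) = 1452*(-3214) = -4666728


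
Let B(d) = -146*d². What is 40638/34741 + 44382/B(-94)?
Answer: 25441710333/22408917748 ≈ 1.1353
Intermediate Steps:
40638/34741 + 44382/B(-94) = 40638/34741 + 44382/((-146*(-94)²)) = 40638*(1/34741) + 44382/((-146*8836)) = 40638/34741 + 44382/(-1290056) = 40638/34741 + 44382*(-1/1290056) = 40638/34741 - 22191/645028 = 25441710333/22408917748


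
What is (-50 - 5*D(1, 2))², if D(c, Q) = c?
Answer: 3025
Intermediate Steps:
(-50 - 5*D(1, 2))² = (-50 - 5*1)² = (-50 - 5)² = (-55)² = 3025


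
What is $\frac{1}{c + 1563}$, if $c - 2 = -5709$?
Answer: $- \frac{1}{4144} \approx -0.00024131$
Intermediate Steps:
$c = -5707$ ($c = 2 - 5709 = -5707$)
$\frac{1}{c + 1563} = \frac{1}{-5707 + 1563} = \frac{1}{-4144} = - \frac{1}{4144}$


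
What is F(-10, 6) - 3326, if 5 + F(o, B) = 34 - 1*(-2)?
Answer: -3295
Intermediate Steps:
F(o, B) = 31 (F(o, B) = -5 + (34 - 1*(-2)) = -5 + (34 + 2) = -5 + 36 = 31)
F(-10, 6) - 3326 = 31 - 3326 = -3295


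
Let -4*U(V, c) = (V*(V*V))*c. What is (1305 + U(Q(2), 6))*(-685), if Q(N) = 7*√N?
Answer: -893925 + 704865*√2 ≈ 1.0290e+5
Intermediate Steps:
U(V, c) = -c*V³/4 (U(V, c) = -V*(V*V)*c/4 = -V*V²*c/4 = -V³*c/4 = -c*V³/4)
(1305 + U(Q(2), 6))*(-685) = (1305 - ¼*6*(7*√2)³)*(-685) = (1305 - ¼*6*686*√2)*(-685) = (1305 - 1029*√2)*(-685) = -893925 + 704865*√2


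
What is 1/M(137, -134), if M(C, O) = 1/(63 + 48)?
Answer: 111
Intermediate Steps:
M(C, O) = 1/111
1/M(137, -134) = 1/(1/111) = 111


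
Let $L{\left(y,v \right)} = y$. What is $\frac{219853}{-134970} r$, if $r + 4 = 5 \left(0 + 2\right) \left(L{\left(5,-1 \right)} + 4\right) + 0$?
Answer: $- \frac{9453679}{67485} \approx -140.09$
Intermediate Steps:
$r = 86$ ($r = -4 + \left(5 \left(0 + 2\right) \left(5 + 4\right) + 0\right) = -4 + \left(5 \cdot 2 \cdot 9 + 0\right) = -4 + \left(5 \cdot 18 + 0\right) = -4 + \left(90 + 0\right) = -4 + 90 = 86$)
$\frac{219853}{-134970} r = \frac{219853}{-134970} \cdot 86 = 219853 \left(- \frac{1}{134970}\right) 86 = \left(- \frac{219853}{134970}\right) 86 = - \frac{9453679}{67485}$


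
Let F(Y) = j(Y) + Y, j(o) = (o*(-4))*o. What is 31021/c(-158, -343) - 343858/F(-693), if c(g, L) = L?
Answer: -8499253025/94162761 ≈ -90.261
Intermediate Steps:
j(o) = -4*o² (j(o) = (-4*o)*o = -4*o²)
F(Y) = Y - 4*Y² (F(Y) = -4*Y² + Y = Y - 4*Y²)
31021/c(-158, -343) - 343858/F(-693) = 31021/(-343) - 343858*(-1/(693*(1 - 4*(-693)))) = 31021*(-1/343) - 343858*(-1/(693*(1 + 2772))) = -31021/343 - 343858/((-693*2773)) = -31021/343 - 343858/(-1921689) = -31021/343 - 343858*(-1/1921689) = -31021/343 + 343858/1921689 = -8499253025/94162761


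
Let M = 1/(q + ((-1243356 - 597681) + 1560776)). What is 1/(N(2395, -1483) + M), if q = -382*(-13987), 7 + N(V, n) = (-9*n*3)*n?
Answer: -5062773/300631561586129 ≈ -1.6840e-8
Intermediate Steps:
N(V, n) = -7 - 27*n² (N(V, n) = -7 + (-9*n*3)*n = -7 + (-27*n)*n = -7 - 27*n²)
q = 5343034
M = 1/5062773 (M = 1/(5343034 + ((-1243356 - 597681) + 1560776)) = 1/(5343034 + (-1841037 + 1560776)) = 1/(5343034 - 280261) = 1/5062773 ≈ 1.9752e-7)
1/(N(2395, -1483) + M) = 1/((-7 - 27*(-1483)²) + 1/5062773) = 1/((-7 - 27*2199289) + 1/5062773) = 1/((-7 - 59380803) + 1/5062773) = 1/(-59380810 + 1/5062773) = 1/(-300631561586129/5062773) = -5062773/300631561586129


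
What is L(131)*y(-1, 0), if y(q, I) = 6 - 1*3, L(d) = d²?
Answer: 51483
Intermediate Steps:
y(q, I) = 3 (y(q, I) = 6 - 3 = 3)
L(131)*y(-1, 0) = 131²*3 = 17161*3 = 51483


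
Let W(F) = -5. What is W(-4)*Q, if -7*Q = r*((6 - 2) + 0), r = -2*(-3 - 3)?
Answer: 240/7 ≈ 34.286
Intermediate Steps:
r = 12 (r = -2*(-6) = 12)
Q = -48/7 (Q = -12*((6 - 2) + 0)/7 = -12*(4 + 0)/7 = -12*4/7 = -1/7*48 = -48/7 ≈ -6.8571)
W(-4)*Q = -5*(-48/7) = 240/7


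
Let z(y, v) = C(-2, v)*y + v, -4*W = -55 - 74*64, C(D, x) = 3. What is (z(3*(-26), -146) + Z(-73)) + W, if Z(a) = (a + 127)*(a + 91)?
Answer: 7159/4 ≈ 1789.8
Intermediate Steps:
Z(a) = (91 + a)*(127 + a) (Z(a) = (127 + a)*(91 + a) = (91 + a)*(127 + a))
W = 4791/4 (W = -(-55 - 74*64)/4 = -(-55 - 4736)/4 = -¼*(-4791) = 4791/4 ≈ 1197.8)
z(y, v) = v + 3*y (z(y, v) = 3*y + v = v + 3*y)
(z(3*(-26), -146) + Z(-73)) + W = ((-146 + 3*(3*(-26))) + (11557 + (-73)² + 218*(-73))) + 4791/4 = ((-146 + 3*(-78)) + (11557 + 5329 - 15914)) + 4791/4 = ((-146 - 234) + 972) + 4791/4 = (-380 + 972) + 4791/4 = 592 + 4791/4 = 7159/4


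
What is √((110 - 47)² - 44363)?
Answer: I*√40394 ≈ 200.98*I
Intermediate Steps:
√((110 - 47)² - 44363) = √(63² - 44363) = √(3969 - 44363) = √(-40394) = I*√40394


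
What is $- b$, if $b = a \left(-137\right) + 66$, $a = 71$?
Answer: $9661$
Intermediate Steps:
$b = -9661$ ($b = 71 \left(-137\right) + 66 = -9727 + 66 = -9661$)
$- b = \left(-1\right) \left(-9661\right) = 9661$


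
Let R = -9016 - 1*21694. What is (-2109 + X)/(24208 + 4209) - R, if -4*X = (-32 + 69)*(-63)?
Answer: 3490738175/113668 ≈ 30710.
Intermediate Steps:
X = 2331/4 (X = -(-32 + 69)*(-63)/4 = -37*(-63)/4 = -¼*(-2331) = 2331/4 ≈ 582.75)
R = -30710 (R = -9016 - 21694 = -30710)
(-2109 + X)/(24208 + 4209) - R = (-2109 + 2331/4)/(24208 + 4209) - 1*(-30710) = -6105/4/28417 + 30710 = -6105/4*1/28417 + 30710 = -6105/113668 + 30710 = 3490738175/113668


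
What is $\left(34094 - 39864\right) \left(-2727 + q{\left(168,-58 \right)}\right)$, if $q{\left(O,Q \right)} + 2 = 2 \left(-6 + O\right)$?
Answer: $13876850$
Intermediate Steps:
$q{\left(O,Q \right)} = -14 + 2 O$ ($q{\left(O,Q \right)} = -2 + 2 \left(-6 + O\right) = -2 + \left(-12 + 2 O\right) = -14 + 2 O$)
$\left(34094 - 39864\right) \left(-2727 + q{\left(168,-58 \right)}\right) = \left(34094 - 39864\right) \left(-2727 + \left(-14 + 2 \cdot 168\right)\right) = - 5770 \left(-2727 + \left(-14 + 336\right)\right) = - 5770 \left(-2727 + 322\right) = \left(-5770\right) \left(-2405\right) = 13876850$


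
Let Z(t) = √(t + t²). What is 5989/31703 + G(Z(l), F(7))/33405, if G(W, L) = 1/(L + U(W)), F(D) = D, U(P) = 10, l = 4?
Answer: 3401094968/18003658155 ≈ 0.18891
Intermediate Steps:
G(W, L) = 1/(10 + L) (G(W, L) = 1/(L + 10) = 1/(10 + L))
5989/31703 + G(Z(l), F(7))/33405 = 5989/31703 + 1/((10 + 7)*33405) = 5989*(1/31703) + (1/33405)/17 = 5989/31703 + (1/17)*(1/33405) = 5989/31703 + 1/567885 = 3401094968/18003658155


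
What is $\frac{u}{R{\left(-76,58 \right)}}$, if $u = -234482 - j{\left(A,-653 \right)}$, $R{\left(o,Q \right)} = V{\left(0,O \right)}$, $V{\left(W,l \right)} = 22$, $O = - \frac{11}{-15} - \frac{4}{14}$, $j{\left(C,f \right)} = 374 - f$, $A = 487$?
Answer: $- \frac{235509}{22} \approx -10705.0$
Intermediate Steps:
$O = \frac{47}{105}$ ($O = \left(-11\right) \left(- \frac{1}{15}\right) - \frac{2}{7} = \frac{11}{15} - \frac{2}{7} = \frac{47}{105} \approx 0.44762$)
$R{\left(o,Q \right)} = 22$
$u = -235509$ ($u = -234482 - \left(374 - -653\right) = -234482 - \left(374 + 653\right) = -234482 - 1027 = -235509$)
$\frac{u}{R{\left(-76,58 \right)}} = - \frac{235509}{22}$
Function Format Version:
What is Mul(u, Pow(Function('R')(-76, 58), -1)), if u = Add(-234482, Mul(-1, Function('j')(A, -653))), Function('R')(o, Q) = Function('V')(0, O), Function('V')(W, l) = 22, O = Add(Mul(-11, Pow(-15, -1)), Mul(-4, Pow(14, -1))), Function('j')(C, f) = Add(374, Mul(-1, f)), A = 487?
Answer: Rational(-235509, 22) ≈ -10705.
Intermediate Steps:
O = Rational(47, 105) (O = Add(Mul(-11, Rational(-1, 15)), Mul(-4, Rational(1, 14))) = Add(Rational(11, 15), Rational(-2, 7)) = Rational(47, 105) ≈ 0.44762)
Function('R')(o, Q) = 22
u = -235509 (u = Add(-234482, Mul(-1, Add(374, Mul(-1, -653)))) = Add(-234482, Mul(-1, Add(374, 653))) = Add(-234482, Mul(-1, 1027)) = Add(-234482, -1027) = -235509)
Mul(u, Pow(Function('R')(-76, 58), -1)) = Mul(-235509, Pow(22, -1)) = Mul(-235509, Rational(1, 22)) = Rational(-235509, 22)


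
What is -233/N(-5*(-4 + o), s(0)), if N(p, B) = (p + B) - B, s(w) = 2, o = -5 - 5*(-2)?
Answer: 233/5 ≈ 46.600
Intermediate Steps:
o = 5 (o = -5 + 10 = 5)
N(p, B) = p (N(p, B) = (B + p) - B = p)
-233/N(-5*(-4 + o), s(0)) = -233*(-1/(5*(-4 + 5))) = -233/((-5*1)) = -233/(-5) = -233*(-⅕) = 233/5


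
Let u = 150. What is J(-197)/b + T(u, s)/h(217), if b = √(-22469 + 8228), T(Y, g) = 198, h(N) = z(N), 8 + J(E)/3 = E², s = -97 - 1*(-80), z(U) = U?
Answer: 198/217 - 38801*I*√14241/4747 ≈ 0.91244 - 975.42*I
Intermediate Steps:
s = -17 (s = -97 + 80 = -17)
J(E) = -24 + 3*E²
h(N) = N
b = I*√14241 (b = √(-14241) = I*√14241 ≈ 119.34*I)
J(-197)/b + T(u, s)/h(217) = (-24 + 3*(-197)²)/((I*√14241)) + 198/217 = (-24 + 3*38809)*(-I*√14241/14241) + 198*(1/217) = (-24 + 116427)*(-I*√14241/14241) + 198/217 = 116403*(-I*√14241/14241) + 198/217 = -38801*I*√14241/4747 + 198/217 = 198/217 - 38801*I*√14241/4747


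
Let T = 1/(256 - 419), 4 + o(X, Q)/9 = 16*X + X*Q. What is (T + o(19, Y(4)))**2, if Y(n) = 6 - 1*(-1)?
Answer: 403491744100/26569 ≈ 1.5187e+7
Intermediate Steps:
Y(n) = 7 (Y(n) = 6 + 1 = 7)
o(X, Q) = -36 + 144*X + 9*Q*X (o(X, Q) = -36 + 9*(16*X + X*Q) = -36 + 9*(16*X + Q*X) = -36 + (144*X + 9*Q*X) = -36 + 144*X + 9*Q*X)
T = -1/163 (T = 1/(-163) = -1/163 ≈ -0.0061350)
(T + o(19, Y(4)))**2 = (-1/163 + (-36 + 144*19 + 9*7*19))**2 = (-1/163 + (-36 + 2736 + 1197))**2 = (-1/163 + 3897)**2 = (635210/163)**2 = 403491744100/26569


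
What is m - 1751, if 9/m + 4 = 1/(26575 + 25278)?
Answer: -121214446/69137 ≈ -1753.3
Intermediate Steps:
m = -155559/69137 (m = 9/(-4 + 1/(26575 + 25278)) = 9/(-4 + 1/51853) = 9/(-207411/51853) = 9*(-51853/207411) = -155559/69137 ≈ -2.2500)
m - 1751 = -155559/69137 - 1751 = -121214446/69137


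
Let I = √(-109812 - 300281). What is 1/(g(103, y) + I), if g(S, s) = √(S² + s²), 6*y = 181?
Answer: 6/(√414685 + 6*I*√410093) ≈ 0.00025456 - 0.0015189*I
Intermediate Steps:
y = 181/6 (y = (⅙)*181 = 181/6 ≈ 30.167)
I = I*√410093 (I = √(-410093) = I*√410093 ≈ 640.38*I)
1/(g(103, y) + I) = 1/(√(103² + (181/6)²) + I*√410093) = 1/(√(10609 + 32761/36) + I*√410093) = 1/(√(414685/36) + I*√410093) = 1/(√414685/6 + I*√410093)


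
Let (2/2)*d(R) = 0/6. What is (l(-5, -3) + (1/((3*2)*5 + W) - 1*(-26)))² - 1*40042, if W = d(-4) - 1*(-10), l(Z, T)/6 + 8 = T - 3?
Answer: -58689439/1600 ≈ -36681.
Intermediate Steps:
d(R) = 0 (d(R) = 0/6 = 0*(⅙) = 0)
l(Z, T) = -66 + 6*T (l(Z, T) = -48 + 6*(T - 3) = -48 + 6*(-3 + T) = -48 + (-18 + 6*T) = -66 + 6*T)
W = 10 (W = 0 - 1*(-10) = 0 + 10 = 10)
(l(-5, -3) + (1/((3*2)*5 + W) - 1*(-26)))² - 1*40042 = ((-66 + 6*(-3)) + (1/((3*2)*5 + 10) - 1*(-26)))² - 1*40042 = ((-66 - 18) + (1/(6*5 + 10) + 26))² - 40042 = (-84 + (1/(30 + 10) + 26))² - 40042 = (-84 + (1/40 + 26))² - 40042 = (-84 + 1041/40)² - 40042 = (-2319/40)² - 40042 = 5377761/1600 - 40042 = -58689439/1600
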